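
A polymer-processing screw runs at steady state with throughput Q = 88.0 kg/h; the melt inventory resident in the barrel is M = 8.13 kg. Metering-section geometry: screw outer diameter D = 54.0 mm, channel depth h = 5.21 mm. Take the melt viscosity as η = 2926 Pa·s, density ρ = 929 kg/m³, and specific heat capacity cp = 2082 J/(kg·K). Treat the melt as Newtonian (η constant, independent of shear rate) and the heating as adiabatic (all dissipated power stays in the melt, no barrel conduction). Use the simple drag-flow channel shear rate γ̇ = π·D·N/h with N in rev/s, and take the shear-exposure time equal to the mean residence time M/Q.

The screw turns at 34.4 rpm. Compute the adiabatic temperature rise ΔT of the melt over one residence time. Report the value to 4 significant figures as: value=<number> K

value=175.4 K

Throughput in SI: Q_s = 88.0 kg/h ÷ 3600 s/h = 0.0244444 kg/s
Mean residence time: t_res = M/Q_s = 8.13 kg / 0.0244444 kg/s = 332.591 s
Geometry in metres: D = 54.0 mm → 0.054 m, h = 5.21 mm → 0.00521 m; screw speed N = 34.4 rpm = 0.573333 rev/s
γ̇ = π D N / h = (π)(0.054)(0.573333) / 0.00521 = 18.6687 s⁻¹
ΔT = η·γ̇²·t_res/(ρ·cp) = [2926 × 18.6687² × 332.591] / [929 × 2082] = 175.354 K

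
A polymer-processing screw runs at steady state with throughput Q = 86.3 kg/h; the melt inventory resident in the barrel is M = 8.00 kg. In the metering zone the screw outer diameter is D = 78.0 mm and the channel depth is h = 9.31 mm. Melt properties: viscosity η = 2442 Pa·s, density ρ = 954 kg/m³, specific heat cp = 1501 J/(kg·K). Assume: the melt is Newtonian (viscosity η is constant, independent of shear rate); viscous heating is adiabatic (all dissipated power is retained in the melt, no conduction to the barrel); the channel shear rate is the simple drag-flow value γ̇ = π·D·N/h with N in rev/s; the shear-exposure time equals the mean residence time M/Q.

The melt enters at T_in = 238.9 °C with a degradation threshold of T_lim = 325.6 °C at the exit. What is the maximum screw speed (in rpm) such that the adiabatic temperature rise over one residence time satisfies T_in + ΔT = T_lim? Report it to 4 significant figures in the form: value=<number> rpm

Q_s = Q / 3600 = 86.3 / 3600 = 0.0239722 kg/s
t_res = M / Q_s = 8.00 ÷ 0.0239722 = 333.72 s
Convert to metres: D = 0.078 m, h = 0.00931 m
Allowable rise: ΔT_a = T_lim − T_in = 325.6 − 238.9 = 86.7 K
Invert ΔT = ηγ̇²t_res/(ρcp) for γ̇: γ̇_max² = ΔT_a ρ cp / (η t_res) = 86.7·954·1501 / (2442·333.72) = 152.342 s⁻²
γ̇_max = √152.342 = 12.3427 s⁻¹
N_max = γ̇_max h / (πD) = 12.3427·0.00931/(π·0.078) = 0.468938 rev/s → ×60 = 28.1363 rpm

value=28.14 rpm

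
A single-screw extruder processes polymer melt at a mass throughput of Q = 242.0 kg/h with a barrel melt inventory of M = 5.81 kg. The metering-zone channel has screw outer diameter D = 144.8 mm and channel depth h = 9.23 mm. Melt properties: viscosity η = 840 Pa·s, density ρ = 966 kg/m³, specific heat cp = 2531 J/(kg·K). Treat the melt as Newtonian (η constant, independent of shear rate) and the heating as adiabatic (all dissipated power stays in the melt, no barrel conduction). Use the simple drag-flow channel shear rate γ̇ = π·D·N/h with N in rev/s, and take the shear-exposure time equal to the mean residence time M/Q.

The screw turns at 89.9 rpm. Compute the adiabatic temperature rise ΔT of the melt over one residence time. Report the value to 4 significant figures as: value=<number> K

Q_s = Q / 3600 = 242.0 / 3600 = 0.0672222 kg/s
t_res = M / Q_s = 5.81 / 0.0672222 = 86.4298 s
Geometry in metres: D = 144.8 mm → 0.1448 m, h = 9.23 mm → 0.00923 m; screw speed N = 89.9 rpm = 1.49833 rev/s
γ̇ = π D N / h = (π)(0.1448)(1.49833) / 0.00923 = 73.8457 s⁻¹
ΔT = η·γ̇²·t_res / (ρ·cp) = 840 · (73.8457)² · 86.4298 / (966 · 2531) = 161.929 K

value=161.9 K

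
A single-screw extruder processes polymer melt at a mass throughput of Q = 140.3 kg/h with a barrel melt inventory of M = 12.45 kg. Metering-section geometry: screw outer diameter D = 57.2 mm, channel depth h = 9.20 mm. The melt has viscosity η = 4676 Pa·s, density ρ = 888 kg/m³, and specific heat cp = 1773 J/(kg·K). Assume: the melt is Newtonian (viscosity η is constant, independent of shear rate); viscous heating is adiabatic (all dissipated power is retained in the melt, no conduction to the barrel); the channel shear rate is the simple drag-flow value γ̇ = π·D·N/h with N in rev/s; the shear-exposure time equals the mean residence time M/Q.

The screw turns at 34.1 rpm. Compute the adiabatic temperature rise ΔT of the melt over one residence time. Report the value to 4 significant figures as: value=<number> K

value=116.9 K

Convert throughput: Q = 140.3 kg/h = 140.3/3600 = 0.0389722 kg/s
t_res = M / Q_s = 12.45 ÷ 0.0389722 = 319.458 s
Convert to SI: D = 0.0572 m, h = 0.0092 m, N = 34.1/60 = 0.568333 rev/s
Shear rate: γ̇ = πDN/h = π·0.0572·0.568333/0.0092 = 11.101 s⁻¹
Adiabatic rise: ΔT = η γ̇² t_res / (ρ cp) = 4676·(11.101)²·319.458 / (888·1773) = 116.92 K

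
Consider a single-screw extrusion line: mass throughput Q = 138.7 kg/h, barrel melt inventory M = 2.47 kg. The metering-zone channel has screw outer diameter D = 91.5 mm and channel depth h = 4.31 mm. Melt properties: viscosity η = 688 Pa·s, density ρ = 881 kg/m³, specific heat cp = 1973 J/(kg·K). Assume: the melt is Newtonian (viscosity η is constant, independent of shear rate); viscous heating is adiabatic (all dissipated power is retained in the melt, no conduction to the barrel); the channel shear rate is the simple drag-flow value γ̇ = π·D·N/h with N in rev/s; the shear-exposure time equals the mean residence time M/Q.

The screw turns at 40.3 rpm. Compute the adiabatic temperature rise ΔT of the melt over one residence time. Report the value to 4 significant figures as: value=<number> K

value=50.92 K

Convert throughput: Q = 138.7 kg/h = 138.7/3600 = 0.0385278 kg/s
t_res = M / Q_s = 2.47 ÷ 0.0385278 = 64.1096 s
Geometry in metres: D = 91.5 mm → 0.0915 m, h = 4.31 mm → 0.00431 m; screw speed N = 40.3 rpm = 0.671667 rev/s
γ̇ = π·D·N / h = π · 0.0915 · 0.671667 / 0.00431 = 44.7969 s⁻¹
Adiabatic rise: ΔT = η γ̇² t_res / (ρ cp) = 688·(44.7969)²·64.1096 / (881·1973) = 50.9218 K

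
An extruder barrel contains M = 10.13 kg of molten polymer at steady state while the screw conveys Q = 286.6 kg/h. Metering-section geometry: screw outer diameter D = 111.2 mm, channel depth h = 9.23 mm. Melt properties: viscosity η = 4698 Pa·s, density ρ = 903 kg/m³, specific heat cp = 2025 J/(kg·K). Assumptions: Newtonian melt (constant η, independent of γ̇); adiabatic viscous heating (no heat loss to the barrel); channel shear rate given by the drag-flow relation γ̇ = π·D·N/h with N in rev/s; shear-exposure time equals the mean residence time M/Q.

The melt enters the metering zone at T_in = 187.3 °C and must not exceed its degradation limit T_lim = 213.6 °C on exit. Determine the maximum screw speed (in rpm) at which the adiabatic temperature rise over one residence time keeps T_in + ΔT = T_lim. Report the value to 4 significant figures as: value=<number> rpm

Q_s = Q / 3600 = 286.6 / 3600 = 0.0796111 kg/s
t_res = M / Q_s = 10.13 / 0.0796111 = 127.244 s
Geometry in SI: D = 111.2 mm → 0.1112 m, h = 9.23 mm → 0.00923 m
Allowable rise: ΔT_a = T_lim − T_in = 213.6 − 187.3 = 26.3 K
Invert ΔT = ηγ̇²t_res/(ρcp) for γ̇: γ̇_max² = ΔT_a ρ cp / (η t_res) = 26.3·903·2025 / (4698·127.244) = 80.4488 s⁻²
Take the square root: γ̇_max = √(80.4488) = 8.96933 s⁻¹
Solve γ̇ = πDN/h for N: N_max = γ̇_max·h/(π·D) = 8.96933 × 0.00923 / (π × 0.1112) = 0.236977 rev/s = 14.2186 rpm

value=14.22 rpm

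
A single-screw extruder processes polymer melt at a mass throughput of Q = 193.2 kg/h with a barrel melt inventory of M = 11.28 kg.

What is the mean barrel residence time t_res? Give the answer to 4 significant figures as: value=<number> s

value=210.2 s

Convert throughput: Q = 193.2 kg/h = 193.2/3600 = 0.0536667 kg/s
t_res = M / Q_s = 11.28 ÷ 0.0536667 = 210.186 s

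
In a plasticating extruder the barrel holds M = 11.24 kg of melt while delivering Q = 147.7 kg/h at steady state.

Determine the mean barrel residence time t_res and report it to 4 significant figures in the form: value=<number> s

value=274.0 s

Q_s = Q / 3600 = 147.7 / 3600 = 0.0410278 kg/s
t_res = M / Q_s = 11.24 ÷ 0.0410278 = 273.961 s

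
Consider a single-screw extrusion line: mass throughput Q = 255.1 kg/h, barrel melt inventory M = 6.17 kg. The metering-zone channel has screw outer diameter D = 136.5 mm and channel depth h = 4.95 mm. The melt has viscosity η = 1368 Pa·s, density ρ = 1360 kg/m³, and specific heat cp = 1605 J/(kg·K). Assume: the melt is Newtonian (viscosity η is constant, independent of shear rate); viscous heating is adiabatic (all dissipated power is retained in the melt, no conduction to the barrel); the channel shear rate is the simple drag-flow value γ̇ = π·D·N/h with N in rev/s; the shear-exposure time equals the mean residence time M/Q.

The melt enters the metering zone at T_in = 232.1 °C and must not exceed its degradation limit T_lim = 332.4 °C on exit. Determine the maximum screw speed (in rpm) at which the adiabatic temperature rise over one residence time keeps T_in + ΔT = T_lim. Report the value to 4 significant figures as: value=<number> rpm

Q_s = Q / 3600 = 255.1 / 3600 = 0.0708611 kg/s
t_res = M / Q_s = 6.17 ÷ 0.0708611 = 87.0717 s
Convert to metres: D = 0.1365 m, h = 0.00495 m
ΔT_a = T_lim − T_in = 332.4 − 232.1 = 100.3 K
Invert ΔT = ηγ̇²t_res/(ρcp) for γ̇: γ̇_max² = ΔT_a ρ cp / (η t_res) = 100.3·1360·1605 / (1368·87.0717) = 1838.03 s⁻²
Take the square root: γ̇_max = √(1838.03) = 42.8722 s⁻¹
Solve γ̇ = πDN/h for N: N_max = γ̇_max·h/(π·D) = 42.8722 × 0.00495 / (π × 0.1365) = 0.494878 rev/s = 29.6927 rpm

value=29.69 rpm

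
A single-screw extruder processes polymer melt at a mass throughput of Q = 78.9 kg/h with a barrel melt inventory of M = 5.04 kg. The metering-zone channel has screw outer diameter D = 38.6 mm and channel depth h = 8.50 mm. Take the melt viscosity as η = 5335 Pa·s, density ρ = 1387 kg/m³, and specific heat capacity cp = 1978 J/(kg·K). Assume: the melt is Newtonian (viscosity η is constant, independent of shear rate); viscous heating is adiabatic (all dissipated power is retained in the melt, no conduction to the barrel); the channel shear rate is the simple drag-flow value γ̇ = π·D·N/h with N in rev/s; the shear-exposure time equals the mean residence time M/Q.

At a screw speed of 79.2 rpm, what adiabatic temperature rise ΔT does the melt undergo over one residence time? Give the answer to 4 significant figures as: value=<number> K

Convert throughput: Q = 78.9 kg/h = 78.9/3600 = 0.0219167 kg/s
Mean residence time: t_res = M/Q_s = 5.04 kg / 0.0219167 kg/s = 229.962 s
Geometry in metres: D = 38.6 mm → 0.0386 m, h = 8.50 mm → 0.0085 m; screw speed N = 79.2 rpm = 1.32 rev/s
γ̇ = π D N / h = (π)(0.0386)(1.32) / 0.0085 = 18.8318 s⁻¹
ΔT = η·γ̇²·t_res / (ρ·cp) = 5335 · (18.8318)² · 229.962 / (1387 · 1978) = 158.589 K

value=158.6 K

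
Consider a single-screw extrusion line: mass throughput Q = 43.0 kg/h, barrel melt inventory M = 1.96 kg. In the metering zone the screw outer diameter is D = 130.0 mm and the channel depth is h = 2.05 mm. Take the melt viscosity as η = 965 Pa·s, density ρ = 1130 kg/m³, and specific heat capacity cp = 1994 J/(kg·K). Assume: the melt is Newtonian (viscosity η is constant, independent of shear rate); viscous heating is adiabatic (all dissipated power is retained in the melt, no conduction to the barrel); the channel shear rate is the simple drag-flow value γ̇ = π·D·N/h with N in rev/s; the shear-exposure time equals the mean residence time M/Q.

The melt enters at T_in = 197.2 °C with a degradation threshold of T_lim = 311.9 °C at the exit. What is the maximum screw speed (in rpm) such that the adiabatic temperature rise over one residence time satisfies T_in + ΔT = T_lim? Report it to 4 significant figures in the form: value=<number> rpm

Q_s = Q / 3600 = 43.0 / 3600 = 0.0119444 kg/s
Mean residence time: t_res = M/Q_s = 1.96 kg / 0.0119444 kg/s = 164.093 s
Convert to metres: D = 0.13 m, h = 0.00205 m
Allowable rise: ΔT_a = T_lim − T_in = 311.9 − 197.2 = 114.7 K
γ̇_max² = ΔT_a·ρ·cp/(η·t_res) = 114.7·1130·1994/(965·164.093) = 1632.11 s⁻²
Take the square root: γ̇_max = √(1632.11) = 40.3994 s⁻¹
N_max = γ̇_max·h / (π·D) = 40.3994 · 0.00205 / (π · 0.13) = 0.202785 rev/s = 12.1671 rpm

value=12.17 rpm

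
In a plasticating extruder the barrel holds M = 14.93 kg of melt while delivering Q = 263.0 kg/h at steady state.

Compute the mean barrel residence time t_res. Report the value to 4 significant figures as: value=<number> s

value=204.4 s

Throughput in SI: Q_s = 263.0 kg/h ÷ 3600 s/h = 0.0730556 kg/s
Mean residence time: t_res = M/Q_s = 14.93 kg / 0.0730556 kg/s = 204.365 s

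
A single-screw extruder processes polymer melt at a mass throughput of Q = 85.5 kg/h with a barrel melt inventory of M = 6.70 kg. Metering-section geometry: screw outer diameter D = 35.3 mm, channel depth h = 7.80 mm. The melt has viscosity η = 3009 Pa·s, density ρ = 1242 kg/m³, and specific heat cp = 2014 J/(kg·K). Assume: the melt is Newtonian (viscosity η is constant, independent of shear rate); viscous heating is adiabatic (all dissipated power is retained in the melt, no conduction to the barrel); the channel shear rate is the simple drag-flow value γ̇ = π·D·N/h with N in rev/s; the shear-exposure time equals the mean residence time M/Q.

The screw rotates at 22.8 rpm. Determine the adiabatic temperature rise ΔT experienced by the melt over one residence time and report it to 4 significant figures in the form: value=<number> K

value=9.906 K

Convert throughput: Q = 85.5 kg/h = 85.5/3600 = 0.02375 kg/s
t_res = M / Q_s = 6.70 ÷ 0.02375 = 282.105 s
Convert to SI: D = 0.0353 m, h = 0.0078 m, N = 22.8/60 = 0.38 rev/s
Shear rate: γ̇ = πDN/h = π·0.0353·0.38/0.0078 = 5.40273 s⁻¹
ΔT = η·γ̇²·t_res / (ρ·cp) = 3009 · (5.40273)² · 282.105 / (1242 · 2014) = 9.90557 K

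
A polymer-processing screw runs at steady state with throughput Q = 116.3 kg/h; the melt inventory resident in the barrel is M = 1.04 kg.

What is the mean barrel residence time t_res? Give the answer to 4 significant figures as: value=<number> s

Throughput in SI: Q_s = 116.3 kg/h ÷ 3600 s/h = 0.0323056 kg/s
Mean residence time: t_res = M/Q_s = 1.04 kg / 0.0323056 kg/s = 32.1926 s

value=32.19 s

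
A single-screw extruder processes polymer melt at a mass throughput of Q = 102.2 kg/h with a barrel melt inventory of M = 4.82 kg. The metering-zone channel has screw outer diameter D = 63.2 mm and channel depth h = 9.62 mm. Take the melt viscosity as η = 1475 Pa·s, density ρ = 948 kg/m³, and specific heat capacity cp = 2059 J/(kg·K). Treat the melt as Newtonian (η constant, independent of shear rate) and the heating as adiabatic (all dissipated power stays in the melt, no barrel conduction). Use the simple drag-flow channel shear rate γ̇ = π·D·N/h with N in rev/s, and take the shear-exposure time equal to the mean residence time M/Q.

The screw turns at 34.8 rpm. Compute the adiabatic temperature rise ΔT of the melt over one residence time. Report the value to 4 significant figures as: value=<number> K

Q_s = Q / 3600 = 102.2 / 3600 = 0.0283889 kg/s
Mean residence time: t_res = M/Q_s = 4.82 kg / 0.0283889 kg/s = 169.785 s
Geometry in metres: D = 63.2 mm → 0.0632 m, h = 9.62 mm → 0.00962 m; screw speed N = 34.8 rpm = 0.58 rev/s
γ̇ = π D N / h = (π)(0.0632)(0.58) / 0.00962 = 11.9707 s⁻¹
ΔT = η·γ̇²·t_res/(ρ·cp) = [1475 × 11.9707² × 169.785] / [948 × 2059] = 18.3851 K

value=18.39 K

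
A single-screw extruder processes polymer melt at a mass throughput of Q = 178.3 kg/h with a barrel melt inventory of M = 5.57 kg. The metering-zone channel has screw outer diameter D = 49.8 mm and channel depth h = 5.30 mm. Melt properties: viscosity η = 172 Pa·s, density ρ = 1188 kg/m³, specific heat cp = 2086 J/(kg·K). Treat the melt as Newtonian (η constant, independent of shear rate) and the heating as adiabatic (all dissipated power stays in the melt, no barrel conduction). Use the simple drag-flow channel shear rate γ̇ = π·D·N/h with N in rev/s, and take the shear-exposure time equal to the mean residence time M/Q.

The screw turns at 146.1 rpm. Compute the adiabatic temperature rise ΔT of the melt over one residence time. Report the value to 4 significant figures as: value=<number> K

value=40.33 K

Convert throughput: Q = 178.3 kg/h = 178.3/3600 = 0.0495278 kg/s
t_res = M / Q_s = 5.57 / 0.0495278 = 112.462 s
D = 49.8 mm = 0.0498 m;  h = 5.30 mm = 0.0053 m;  N = 146.1 rpm / 60 = 2.435 rev/s
Shear rate: γ̇ = πDN/h = π·0.0498·2.435/0.0053 = 71.879 s⁻¹
ΔT = η·γ̇²·t_res / (ρ·cp) = 172 · (71.879)² · 112.462 / (1188 · 2086) = 40.3282 K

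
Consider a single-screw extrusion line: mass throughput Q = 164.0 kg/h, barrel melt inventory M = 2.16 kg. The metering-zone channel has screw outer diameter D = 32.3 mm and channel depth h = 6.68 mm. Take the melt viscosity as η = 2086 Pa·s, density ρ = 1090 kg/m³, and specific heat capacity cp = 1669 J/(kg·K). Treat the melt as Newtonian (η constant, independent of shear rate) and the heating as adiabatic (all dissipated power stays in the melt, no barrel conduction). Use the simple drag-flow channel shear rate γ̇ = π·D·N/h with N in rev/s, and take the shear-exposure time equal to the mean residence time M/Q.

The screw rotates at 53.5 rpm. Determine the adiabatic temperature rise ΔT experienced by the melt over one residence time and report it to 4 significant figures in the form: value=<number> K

value=9.975 K

Q_s = Q / 3600 = 164.0 / 3600 = 0.0455556 kg/s
t_res = M / Q_s = 2.16 ÷ 0.0455556 = 47.4146 s
D = 32.3 mm = 0.0323 m;  h = 6.68 mm = 0.00668 m;  N = 53.5 rpm / 60 = 0.891667 rev/s
γ̇ = π D N / h = (π)(0.0323)(0.891667) / 0.00668 = 13.545 s⁻¹
ΔT = η·γ̇²·t_res/(ρ·cp) = [2086 × 13.545² × 47.4146] / [1090 × 1669] = 9.97472 K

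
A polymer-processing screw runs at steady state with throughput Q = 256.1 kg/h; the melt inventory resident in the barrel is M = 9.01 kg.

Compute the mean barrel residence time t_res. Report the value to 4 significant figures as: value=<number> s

value=126.7 s

Throughput in SI: Q_s = 256.1 kg/h ÷ 3600 s/h = 0.0711389 kg/s
t_res = M / Q_s = 9.01 ÷ 0.0711389 = 126.654 s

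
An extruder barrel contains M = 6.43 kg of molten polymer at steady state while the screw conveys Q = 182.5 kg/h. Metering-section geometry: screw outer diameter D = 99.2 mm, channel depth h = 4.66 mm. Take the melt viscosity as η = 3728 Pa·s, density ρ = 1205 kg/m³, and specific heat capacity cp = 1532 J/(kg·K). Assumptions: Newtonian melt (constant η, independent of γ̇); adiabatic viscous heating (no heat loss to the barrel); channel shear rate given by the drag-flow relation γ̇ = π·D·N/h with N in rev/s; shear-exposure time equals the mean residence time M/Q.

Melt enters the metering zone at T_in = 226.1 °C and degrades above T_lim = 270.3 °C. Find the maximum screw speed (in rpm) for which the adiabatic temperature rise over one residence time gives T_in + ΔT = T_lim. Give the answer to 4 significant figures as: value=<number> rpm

Convert throughput: Q = 182.5 kg/h = 182.5/3600 = 0.0506944 kg/s
t_res = M / Q_s = 6.43 ÷ 0.0506944 = 126.838 s
D = 99.2 mm = 0.0992 m;  h = 4.66 mm = 0.00466 m
ΔT_a = T_lim − T_in = 270.3 °C − 226.1 °C = 44.2 K
Invert ΔT = ηγ̇²t_res/(ρcp) for γ̇: γ̇_max² = ΔT_a ρ cp / (η t_res) = 44.2·1205·1532 / (3728·126.838) = 172.561 s⁻²
γ̇_max = √172.561 = 13.1362 s⁻¹
N_max = γ̇_max·h / (π·D) = 13.1362 · 0.00466 / (π · 0.0992) = 0.196424 rev/s = 11.7855 rpm

value=11.79 rpm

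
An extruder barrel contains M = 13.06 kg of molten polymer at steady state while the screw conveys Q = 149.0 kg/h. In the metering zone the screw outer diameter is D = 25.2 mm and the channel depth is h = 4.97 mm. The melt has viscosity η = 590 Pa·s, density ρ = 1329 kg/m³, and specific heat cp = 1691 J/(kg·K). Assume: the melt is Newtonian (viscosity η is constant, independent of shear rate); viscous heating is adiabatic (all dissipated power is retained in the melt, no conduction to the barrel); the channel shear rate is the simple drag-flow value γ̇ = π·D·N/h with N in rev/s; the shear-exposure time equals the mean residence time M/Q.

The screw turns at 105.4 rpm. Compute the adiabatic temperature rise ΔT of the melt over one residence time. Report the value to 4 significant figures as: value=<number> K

value=64.86 K

Convert throughput: Q = 149.0 kg/h = 149.0/3600 = 0.0413889 kg/s
t_res = M / Q_s = 13.06 / 0.0413889 = 315.544 s
Geometry in metres: D = 25.2 mm → 0.0252 m, h = 4.97 mm → 0.00497 m; screw speed N = 105.4 rpm = 1.75667 rev/s
γ̇ = π·D·N / h = π · 0.0252 · 1.75667 / 0.00497 = 27.9823 s⁻¹
ΔT = η·γ̇²·t_res / (ρ·cp) = 590 · (27.9823)² · 315.544 / (1329 · 1691) = 64.8649 K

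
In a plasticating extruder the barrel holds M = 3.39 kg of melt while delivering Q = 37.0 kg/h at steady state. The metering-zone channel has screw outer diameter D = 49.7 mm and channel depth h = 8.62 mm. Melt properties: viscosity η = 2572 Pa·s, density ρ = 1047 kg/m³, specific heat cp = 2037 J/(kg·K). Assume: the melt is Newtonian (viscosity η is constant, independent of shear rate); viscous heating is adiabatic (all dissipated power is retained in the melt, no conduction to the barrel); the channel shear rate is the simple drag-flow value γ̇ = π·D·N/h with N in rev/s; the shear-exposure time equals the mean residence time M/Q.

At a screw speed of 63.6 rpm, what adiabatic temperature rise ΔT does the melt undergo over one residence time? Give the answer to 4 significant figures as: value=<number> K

Throughput in SI: Q_s = 37.0 kg/h ÷ 3600 s/h = 0.0102778 kg/s
t_res = M / Q_s = 3.39 ÷ 0.0102778 = 329.838 s
Convert to SI: D = 0.0497 m, h = 0.00862 m, N = 63.6/60 = 1.06 rev/s
Shear rate: γ̇ = πDN/h = π·0.0497·1.06/0.00862 = 19.2002 s⁻¹
Adiabatic rise: ΔT = η γ̇² t_res / (ρ cp) = 2572·(19.2002)²·329.838 / (1047·2037) = 146.637 K

value=146.6 K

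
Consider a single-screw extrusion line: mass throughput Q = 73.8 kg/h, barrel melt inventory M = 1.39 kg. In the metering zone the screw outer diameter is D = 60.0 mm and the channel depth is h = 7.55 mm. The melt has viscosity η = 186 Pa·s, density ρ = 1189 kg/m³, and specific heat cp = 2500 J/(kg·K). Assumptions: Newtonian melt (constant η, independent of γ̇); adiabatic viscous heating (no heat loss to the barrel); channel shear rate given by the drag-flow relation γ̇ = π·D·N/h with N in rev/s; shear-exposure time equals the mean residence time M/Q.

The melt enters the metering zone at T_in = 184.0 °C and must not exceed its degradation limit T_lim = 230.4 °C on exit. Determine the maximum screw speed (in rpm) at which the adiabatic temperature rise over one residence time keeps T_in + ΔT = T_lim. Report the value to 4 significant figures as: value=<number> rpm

value=251.3 rpm

Convert throughput: Q = 73.8 kg/h = 73.8/3600 = 0.0205 kg/s
t_res = M / Q_s = 1.39 / 0.0205 = 67.8049 s
D = 60.0 mm = 0.06 m;  h = 7.55 mm = 0.00755 m
ΔT_a = T_lim − T_in = 230.4 °C − 184.0 °C = 46.4 K
γ̇_max² = ΔT_a·ρ·cp/(η·t_res) = 46.4·1189·2500/(186·67.8049) = 10936.2 s⁻²
γ̇_max = sqrt(10936.2) = 104.576 s⁻¹
Solve γ̇ = πDN/h for N: N_max = γ̇_max·h/(π·D) = 104.576 × 0.00755 / (π × 0.06) = 4.1887 rev/s = 251.322 rpm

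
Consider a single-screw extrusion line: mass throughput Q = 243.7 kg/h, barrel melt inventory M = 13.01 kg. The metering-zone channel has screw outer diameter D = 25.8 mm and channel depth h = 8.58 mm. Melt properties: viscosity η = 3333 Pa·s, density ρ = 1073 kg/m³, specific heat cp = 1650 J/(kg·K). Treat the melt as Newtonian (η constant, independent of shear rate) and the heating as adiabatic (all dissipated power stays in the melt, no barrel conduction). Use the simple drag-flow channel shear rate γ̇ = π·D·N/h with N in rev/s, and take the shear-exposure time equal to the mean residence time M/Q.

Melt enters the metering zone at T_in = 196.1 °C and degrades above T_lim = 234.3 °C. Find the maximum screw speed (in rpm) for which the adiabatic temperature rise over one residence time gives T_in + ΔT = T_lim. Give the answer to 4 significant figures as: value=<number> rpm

value=65.26 rpm

Convert throughput: Q = 243.7 kg/h = 243.7/3600 = 0.0676944 kg/s
Mean residence time: t_res = M/Q_s = 13.01 kg / 0.0676944 kg/s = 192.187 s
Convert to metres: D = 0.0258 m, h = 0.00858 m
ΔT_a = T_lim − T_in = 234.3 − 196.1 = 38.2 K
γ̇_max² = ΔT_a·ρ·cp / (η·t_res) = [38.2 × 1073 × 1650] / [3333 × 192.187] = 105.581 s⁻²
Take the square root: γ̇_max = √(105.581) = 10.2753 s⁻¹
Solve γ̇ = πDN/h for N: N_max = γ̇_max·h/(π·D) = 10.2753 × 0.00858 / (π × 0.0258) = 1.08771 rev/s = 65.2623 rpm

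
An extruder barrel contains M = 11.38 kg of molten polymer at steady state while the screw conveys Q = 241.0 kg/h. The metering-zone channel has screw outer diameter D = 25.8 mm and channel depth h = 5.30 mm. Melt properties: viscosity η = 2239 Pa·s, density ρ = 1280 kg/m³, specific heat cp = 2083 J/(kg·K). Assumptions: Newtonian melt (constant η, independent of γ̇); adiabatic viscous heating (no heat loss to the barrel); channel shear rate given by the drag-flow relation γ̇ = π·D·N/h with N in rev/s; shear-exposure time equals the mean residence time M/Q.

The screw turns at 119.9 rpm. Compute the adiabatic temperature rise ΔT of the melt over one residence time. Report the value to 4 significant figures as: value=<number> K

Throughput in SI: Q_s = 241.0 kg/h ÷ 3600 s/h = 0.0669444 kg/s
t_res = M / Q_s = 11.38 / 0.0669444 = 169.992 s
Geometry in metres: D = 25.8 mm → 0.0258 m, h = 5.30 mm → 0.0053 m; screw speed N = 119.9 rpm = 1.99833 rev/s
γ̇ = π D N / h = (π)(0.0258)(1.99833) / 0.0053 = 30.5606 s⁻¹
ΔT = η·γ̇²·t_res / (ρ·cp) = 2239 · (30.5606)² · 169.992 / (1280 · 2083) = 133.323 K

value=133.3 K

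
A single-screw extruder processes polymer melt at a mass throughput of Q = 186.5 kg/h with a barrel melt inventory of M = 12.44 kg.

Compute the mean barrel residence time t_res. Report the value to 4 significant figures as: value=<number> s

Q_s = Q / 3600 = 186.5 / 3600 = 0.0518056 kg/s
t_res = M / Q_s = 12.44 / 0.0518056 = 240.129 s

value=240.1 s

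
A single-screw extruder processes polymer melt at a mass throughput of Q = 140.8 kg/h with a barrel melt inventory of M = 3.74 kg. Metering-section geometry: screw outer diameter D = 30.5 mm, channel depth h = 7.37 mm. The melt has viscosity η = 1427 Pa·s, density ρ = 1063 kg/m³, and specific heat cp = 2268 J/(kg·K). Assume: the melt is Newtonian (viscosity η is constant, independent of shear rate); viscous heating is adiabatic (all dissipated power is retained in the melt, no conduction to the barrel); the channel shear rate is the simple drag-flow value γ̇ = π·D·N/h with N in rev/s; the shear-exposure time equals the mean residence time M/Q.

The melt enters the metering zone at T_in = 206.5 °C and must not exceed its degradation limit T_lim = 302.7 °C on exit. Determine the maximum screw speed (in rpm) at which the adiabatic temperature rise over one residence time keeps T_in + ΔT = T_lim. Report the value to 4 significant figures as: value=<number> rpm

value=190.3 rpm

Q_s = Q / 3600 = 140.8 / 3600 = 0.0391111 kg/s
t_res = M / Q_s = 3.74 ÷ 0.0391111 = 95.625 s
D = 30.5 mm = 0.0305 m;  h = 7.37 mm = 0.00737 m
ΔT_a = T_lim − T_in = 302.7 °C − 206.5 °C = 96.2 K
Invert ΔT = ηγ̇²t_res/(ρcp) for γ̇: γ̇_max² = ΔT_a ρ cp / (η t_res) = 96.2·1063·2268 / (1427·95.625) = 1699.64 s⁻²
γ̇_max = sqrt(1699.64) = 41.2266 s⁻¹
Solve γ̇ = πDN/h for N: N_max = γ̇_max·h/(π·D) = 41.2266 × 0.00737 / (π × 0.0305) = 3.171 rev/s = 190.26 rpm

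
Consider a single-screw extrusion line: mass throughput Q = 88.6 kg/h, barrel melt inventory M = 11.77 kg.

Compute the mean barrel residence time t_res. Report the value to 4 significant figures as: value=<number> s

value=478.2 s

Throughput in SI: Q_s = 88.6 kg/h ÷ 3600 s/h = 0.0246111 kg/s
t_res = M / Q_s = 11.77 / 0.0246111 = 478.239 s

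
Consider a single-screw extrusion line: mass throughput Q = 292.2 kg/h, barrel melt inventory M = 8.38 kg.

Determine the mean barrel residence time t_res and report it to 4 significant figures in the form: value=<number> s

value=103.2 s

Convert throughput: Q = 292.2 kg/h = 292.2/3600 = 0.0811667 kg/s
t_res = M / Q_s = 8.38 / 0.0811667 = 103.244 s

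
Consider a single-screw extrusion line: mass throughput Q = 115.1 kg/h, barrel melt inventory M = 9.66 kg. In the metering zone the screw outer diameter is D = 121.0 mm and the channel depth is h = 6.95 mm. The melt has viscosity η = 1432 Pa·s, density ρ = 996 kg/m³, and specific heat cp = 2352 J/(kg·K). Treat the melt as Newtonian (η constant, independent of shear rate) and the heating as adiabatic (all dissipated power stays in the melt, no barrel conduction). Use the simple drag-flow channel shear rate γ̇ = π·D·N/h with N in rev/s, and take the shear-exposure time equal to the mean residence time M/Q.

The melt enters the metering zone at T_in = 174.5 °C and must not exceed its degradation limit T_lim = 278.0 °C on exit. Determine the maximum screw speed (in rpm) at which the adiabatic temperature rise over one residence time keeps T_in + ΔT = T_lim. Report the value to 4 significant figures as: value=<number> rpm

Throughput in SI: Q_s = 115.1 kg/h ÷ 3600 s/h = 0.0319722 kg/s
t_res = M / Q_s = 9.66 ÷ 0.0319722 = 302.137 s
D = 121.0 mm = 0.121 m;  h = 6.95 mm = 0.00695 m
ΔT_a = T_lim − T_in = 278.0 °C − 174.5 °C = 103.5 K
γ̇_max² = ΔT_a·ρ·cp / (η·t_res) = [103.5 × 996 × 2352] / [1432 × 302.137] = 560.389 s⁻²
γ̇_max = √560.389 = 23.6725 s⁻¹
Solve γ̇ = πDN/h for N: N_max = γ̇_max·h/(π·D) = 23.6725 × 0.00695 / (π × 0.121) = 0.432807 rev/s = 25.9684 rpm

value=25.97 rpm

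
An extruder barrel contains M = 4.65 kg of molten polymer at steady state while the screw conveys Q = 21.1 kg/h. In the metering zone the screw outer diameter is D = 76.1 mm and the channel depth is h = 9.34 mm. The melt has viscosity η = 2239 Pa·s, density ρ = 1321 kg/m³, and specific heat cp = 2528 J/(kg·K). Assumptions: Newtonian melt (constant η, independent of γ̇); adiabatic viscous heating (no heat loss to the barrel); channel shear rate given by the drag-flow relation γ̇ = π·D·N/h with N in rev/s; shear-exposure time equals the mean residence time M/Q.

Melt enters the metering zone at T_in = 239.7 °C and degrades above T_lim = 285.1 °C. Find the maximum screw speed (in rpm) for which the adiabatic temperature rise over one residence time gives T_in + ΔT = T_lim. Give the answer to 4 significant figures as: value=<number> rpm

Throughput in SI: Q_s = 21.1 kg/h ÷ 3600 s/h = 0.00586111 kg/s
t_res = M / Q_s = 4.65 ÷ 0.00586111 = 793.365 s
D = 76.1 mm = 0.0761 m;  h = 9.34 mm = 0.00934 m
ΔT_a = T_lim − T_in = 285.1 °C − 239.7 °C = 45.4 K
γ̇_max² = ΔT_a·ρ·cp / (η·t_res) = [45.4 × 1321 × 2528] / [2239 × 793.365] = 85.351 s⁻²
γ̇_max = sqrt(85.351) = 9.23856 s⁻¹
N_max = γ̇_max·h / (π·D) = 9.23856 · 0.00934 / (π · 0.0761) = 0.360925 rev/s = 21.6555 rpm

value=21.66 rpm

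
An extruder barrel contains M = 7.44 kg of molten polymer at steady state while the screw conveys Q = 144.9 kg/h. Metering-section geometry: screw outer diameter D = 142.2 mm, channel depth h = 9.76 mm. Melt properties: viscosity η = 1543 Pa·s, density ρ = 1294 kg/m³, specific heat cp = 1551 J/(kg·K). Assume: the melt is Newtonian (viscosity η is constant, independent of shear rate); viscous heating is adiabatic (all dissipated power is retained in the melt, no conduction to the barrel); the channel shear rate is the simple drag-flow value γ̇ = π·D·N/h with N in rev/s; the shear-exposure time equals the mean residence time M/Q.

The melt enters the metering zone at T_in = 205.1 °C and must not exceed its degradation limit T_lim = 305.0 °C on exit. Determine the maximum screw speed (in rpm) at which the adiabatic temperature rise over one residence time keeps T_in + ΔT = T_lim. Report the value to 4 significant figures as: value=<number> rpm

Throughput in SI: Q_s = 144.9 kg/h ÷ 3600 s/h = 0.04025 kg/s
Mean residence time: t_res = M/Q_s = 7.44 kg / 0.04025 kg/s = 184.845 s
D = 142.2 mm = 0.1422 m;  h = 9.76 mm = 0.00976 m
Allowable rise: ΔT_a = T_lim − T_in = 305.0 − 205.1 = 99.9 K
γ̇_max² = ΔT_a·ρ·cp/(η·t_res) = 99.9·1294·1551/(1543·184.845) = 702.973 s⁻²
Take the square root: γ̇_max = √(702.973) = 26.5136 s⁻¹
N_max = γ̇_max h / (πD) = 26.5136·0.00976/(π·0.1422) = 0.579255 rev/s → ×60 = 34.7553 rpm

value=34.76 rpm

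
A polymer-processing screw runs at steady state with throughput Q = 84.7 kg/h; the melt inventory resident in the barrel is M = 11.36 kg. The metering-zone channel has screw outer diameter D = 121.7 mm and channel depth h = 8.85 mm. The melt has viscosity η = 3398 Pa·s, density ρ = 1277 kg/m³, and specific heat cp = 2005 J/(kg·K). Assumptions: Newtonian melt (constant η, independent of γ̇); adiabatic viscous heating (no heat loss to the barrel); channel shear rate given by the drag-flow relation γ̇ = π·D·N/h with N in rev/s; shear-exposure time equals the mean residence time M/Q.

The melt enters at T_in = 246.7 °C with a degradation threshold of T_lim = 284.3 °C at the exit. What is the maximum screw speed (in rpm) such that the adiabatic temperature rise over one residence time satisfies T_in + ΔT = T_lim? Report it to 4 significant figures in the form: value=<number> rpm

value=10.64 rpm

Convert throughput: Q = 84.7 kg/h = 84.7/3600 = 0.0235278 kg/s
Mean residence time: t_res = M/Q_s = 11.36 kg / 0.0235278 kg/s = 482.834 s
Geometry in SI: D = 121.7 mm → 0.1217 m, h = 8.85 mm → 0.00885 m
ΔT_a = T_lim − T_in = 284.3 − 246.7 = 37.6 K
γ̇_max² = ΔT_a·ρ·cp/(η·t_res) = 37.6·1277·2005/(3398·482.834) = 58.6776 s⁻²
Take the square root: γ̇_max = √(58.6776) = 7.66013 s⁻¹
N_max = γ̇_max h / (πD) = 7.66013·0.00885/(π·0.1217) = 0.177312 rev/s → ×60 = 10.6387 rpm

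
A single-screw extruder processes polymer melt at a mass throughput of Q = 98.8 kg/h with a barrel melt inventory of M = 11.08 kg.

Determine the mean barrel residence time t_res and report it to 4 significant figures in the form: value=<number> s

value=403.7 s

Throughput in SI: Q_s = 98.8 kg/h ÷ 3600 s/h = 0.0274444 kg/s
t_res = M / Q_s = 11.08 / 0.0274444 = 403.725 s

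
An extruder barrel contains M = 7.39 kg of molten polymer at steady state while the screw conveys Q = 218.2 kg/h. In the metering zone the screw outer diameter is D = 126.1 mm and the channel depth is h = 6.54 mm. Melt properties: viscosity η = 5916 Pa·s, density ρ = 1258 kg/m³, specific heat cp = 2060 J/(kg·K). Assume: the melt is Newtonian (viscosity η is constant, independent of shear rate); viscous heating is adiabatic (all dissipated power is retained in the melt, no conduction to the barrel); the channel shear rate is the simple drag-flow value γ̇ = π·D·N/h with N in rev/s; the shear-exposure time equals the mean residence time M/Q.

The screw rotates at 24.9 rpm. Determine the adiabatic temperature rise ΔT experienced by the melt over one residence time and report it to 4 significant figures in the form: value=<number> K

Throughput in SI: Q_s = 218.2 kg/h ÷ 3600 s/h = 0.0606111 kg/s
t_res = M / Q_s = 7.39 ÷ 0.0606111 = 121.925 s
Convert to SI: D = 0.1261 m, h = 0.00654 m, N = 24.9/60 = 0.415 rev/s
γ̇ = π D N / h = (π)(0.1261)(0.415) / 0.00654 = 25.1383 s⁻¹
ΔT = η·γ̇²·t_res/(ρ·cp) = [5916 × 25.1383² × 121.925] / [1258 × 2060] = 175.891 K

value=175.9 K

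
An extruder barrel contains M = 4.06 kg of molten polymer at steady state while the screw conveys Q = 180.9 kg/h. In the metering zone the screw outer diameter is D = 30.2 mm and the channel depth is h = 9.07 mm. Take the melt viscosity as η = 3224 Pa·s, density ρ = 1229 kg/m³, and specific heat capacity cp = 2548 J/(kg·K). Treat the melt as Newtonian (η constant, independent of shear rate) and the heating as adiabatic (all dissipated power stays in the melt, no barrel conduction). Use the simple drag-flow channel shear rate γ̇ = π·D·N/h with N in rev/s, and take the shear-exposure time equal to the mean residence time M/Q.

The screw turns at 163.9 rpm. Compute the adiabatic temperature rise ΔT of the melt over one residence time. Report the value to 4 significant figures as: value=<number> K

Convert throughput: Q = 180.9 kg/h = 180.9/3600 = 0.05025 kg/s
t_res = M / Q_s = 4.06 / 0.05025 = 80.796 s
Geometry in metres: D = 30.2 mm → 0.0302 m, h = 9.07 mm → 0.00907 m; screw speed N = 163.9 rpm = 2.73167 rev/s
γ̇ = π·D·N / h = π · 0.0302 · 2.73167 / 0.00907 = 28.5744 s⁻¹
Adiabatic rise: ΔT = η γ̇² t_res / (ρ cp) = 3224·(28.5744)²·80.796 / (1229·2548) = 67.9185 K

value=67.92 K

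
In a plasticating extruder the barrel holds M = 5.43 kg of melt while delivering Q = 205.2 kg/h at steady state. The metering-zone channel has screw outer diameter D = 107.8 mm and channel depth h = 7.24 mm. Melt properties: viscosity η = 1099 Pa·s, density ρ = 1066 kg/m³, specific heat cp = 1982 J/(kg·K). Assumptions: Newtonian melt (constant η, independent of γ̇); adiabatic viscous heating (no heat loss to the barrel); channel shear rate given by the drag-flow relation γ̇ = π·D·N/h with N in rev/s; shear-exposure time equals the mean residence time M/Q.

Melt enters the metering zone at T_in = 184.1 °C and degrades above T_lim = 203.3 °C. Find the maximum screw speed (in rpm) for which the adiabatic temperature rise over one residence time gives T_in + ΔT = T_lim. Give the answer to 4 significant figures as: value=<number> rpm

value=25.25 rpm

Convert throughput: Q = 205.2 kg/h = 205.2/3600 = 0.057 kg/s
t_res = M / Q_s = 5.43 ÷ 0.057 = 95.2632 s
Geometry in SI: D = 107.8 mm → 0.1078 m, h = 7.24 mm → 0.00724 m
ΔT_a = T_lim − T_in = 203.3 − 184.1 = 19.2 K
γ̇_max² = ΔT_a·ρ·cp / (η·t_res) = [19.2 × 1066 × 1982] / [1099 × 95.2632] = 387.471 s⁻²
γ̇_max = √387.471 = 19.6843 s⁻¹
N_max = γ̇_max h / (πD) = 19.6843·0.00724/(π·0.1078) = 0.420813 rev/s → ×60 = 25.2488 rpm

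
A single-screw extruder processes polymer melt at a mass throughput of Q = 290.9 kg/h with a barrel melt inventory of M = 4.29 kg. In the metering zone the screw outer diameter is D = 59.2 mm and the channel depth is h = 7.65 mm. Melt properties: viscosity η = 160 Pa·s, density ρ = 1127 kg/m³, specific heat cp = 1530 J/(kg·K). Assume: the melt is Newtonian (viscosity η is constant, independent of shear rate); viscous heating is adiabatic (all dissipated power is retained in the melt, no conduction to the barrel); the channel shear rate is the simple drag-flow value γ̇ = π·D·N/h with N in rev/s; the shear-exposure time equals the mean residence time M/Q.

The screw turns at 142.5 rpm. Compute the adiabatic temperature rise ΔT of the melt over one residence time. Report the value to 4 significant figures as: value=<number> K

value=16.42 K

Q_s = Q / 3600 = 290.9 / 3600 = 0.0808056 kg/s
t_res = M / Q_s = 4.29 ÷ 0.0808056 = 53.0904 s
D = 59.2 mm = 0.0592 m;  h = 7.65 mm = 0.00765 m;  N = 142.5 rpm / 60 = 2.375 rev/s
Shear rate: γ̇ = πDN/h = π·0.0592·2.375/0.00765 = 57.7396 s⁻¹
Adiabatic rise: ΔT = η γ̇² t_res / (ρ cp) = 160·(57.7396)²·53.0904 / (1127·1530) = 16.4236 K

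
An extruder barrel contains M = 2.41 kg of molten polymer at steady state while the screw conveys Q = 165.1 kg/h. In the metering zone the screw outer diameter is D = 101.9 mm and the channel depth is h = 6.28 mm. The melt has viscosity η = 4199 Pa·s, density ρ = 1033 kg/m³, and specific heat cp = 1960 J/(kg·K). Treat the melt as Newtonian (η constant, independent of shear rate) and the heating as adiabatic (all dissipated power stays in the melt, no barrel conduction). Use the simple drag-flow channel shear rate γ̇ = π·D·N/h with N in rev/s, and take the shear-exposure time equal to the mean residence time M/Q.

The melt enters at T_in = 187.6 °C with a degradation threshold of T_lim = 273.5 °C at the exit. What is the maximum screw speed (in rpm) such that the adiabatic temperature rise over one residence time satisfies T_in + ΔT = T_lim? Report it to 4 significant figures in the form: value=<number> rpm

Throughput in SI: Q_s = 165.1 kg/h ÷ 3600 s/h = 0.0458611 kg/s
t_res = M / Q_s = 2.41 / 0.0458611 = 52.55 s
Convert to metres: D = 0.1019 m, h = 0.00628 m
ΔT_a = T_lim − T_in = 273.5 − 187.6 = 85.9 K
γ̇_max² = ΔT_a·ρ·cp/(η·t_res) = 85.9·1033·1960/(4199·52.55) = 788.191 s⁻²
Take the square root: γ̇_max = √(788.191) = 28.0747 s⁻¹
N_max = γ̇_max·h / (π·D) = 28.0747 · 0.00628 / (π · 0.1019) = 0.550746 rev/s = 33.0447 rpm

value=33.04 rpm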